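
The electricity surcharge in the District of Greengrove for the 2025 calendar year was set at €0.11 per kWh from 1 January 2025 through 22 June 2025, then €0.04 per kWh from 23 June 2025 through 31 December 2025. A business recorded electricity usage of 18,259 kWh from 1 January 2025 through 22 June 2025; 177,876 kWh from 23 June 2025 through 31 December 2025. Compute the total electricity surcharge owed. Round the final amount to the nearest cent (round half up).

1 January – 22 June 2025: 18,259 kWh at €0.11/kWh → €2,008.49
23 June – 31 December 2025: 177,876 kWh at €0.04/kWh → €7,115.04

€9,123.53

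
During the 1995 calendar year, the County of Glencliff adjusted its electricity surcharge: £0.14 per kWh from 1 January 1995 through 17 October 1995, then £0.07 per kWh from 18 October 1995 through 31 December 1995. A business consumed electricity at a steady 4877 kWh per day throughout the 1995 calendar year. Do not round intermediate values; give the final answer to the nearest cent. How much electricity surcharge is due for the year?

£223,610.45

1 January – 17 October 1995: 290 days × 4877 kWh/day = 1,414,330 kWh at £0.14/kWh → £198,006.20
18 October – 31 December 1995: 75 days × 4877 kWh/day = 365,775 kWh at £0.07/kWh → £25,604.25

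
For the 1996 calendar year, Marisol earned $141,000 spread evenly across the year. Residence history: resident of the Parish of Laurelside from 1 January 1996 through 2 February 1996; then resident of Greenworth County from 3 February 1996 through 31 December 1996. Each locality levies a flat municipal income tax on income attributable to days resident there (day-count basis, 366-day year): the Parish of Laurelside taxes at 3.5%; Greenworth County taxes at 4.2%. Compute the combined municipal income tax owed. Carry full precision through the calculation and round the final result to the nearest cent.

$5,833.01

The Parish of Laurelside, 1 January – 2 February 1996: 33 days → $141,000 × 3.5% × 33/366 = $444.9590
Greenworth County, 3 February – 31 December 1996: 333 days → $141,000 × 4.2% × 333/366 = $5,388.0492
Total = $5,833.0082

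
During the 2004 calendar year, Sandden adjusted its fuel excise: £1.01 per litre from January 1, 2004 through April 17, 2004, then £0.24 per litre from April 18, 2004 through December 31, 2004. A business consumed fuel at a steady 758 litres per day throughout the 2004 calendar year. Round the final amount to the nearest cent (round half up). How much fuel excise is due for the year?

£129,618.00

January 1 – April 17, 2004: 108 days × 758 litres/day = 81,864 litres at £1.01/litre → £82,682.64
April 18 – December 31, 2004: 258 days × 758 litres/day = 195,564 litres at £0.24/litre → £46,935.36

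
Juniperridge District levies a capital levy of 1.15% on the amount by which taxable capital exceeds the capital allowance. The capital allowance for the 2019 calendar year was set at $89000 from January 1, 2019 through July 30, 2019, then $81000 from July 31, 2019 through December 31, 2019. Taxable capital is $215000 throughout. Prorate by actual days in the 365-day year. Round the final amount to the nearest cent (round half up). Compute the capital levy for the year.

$1487.82

January 1 – July 30, 2019: 211 days, exemption $89000 → ($215000 − $89000) × 1.15% × 211/365 = $837.6411
July 31 – December 31, 2019: 154 days, exemption $81000 → ($215000 − $81000) × 1.15% × 154/365 = $650.1753
Total = $1487.8164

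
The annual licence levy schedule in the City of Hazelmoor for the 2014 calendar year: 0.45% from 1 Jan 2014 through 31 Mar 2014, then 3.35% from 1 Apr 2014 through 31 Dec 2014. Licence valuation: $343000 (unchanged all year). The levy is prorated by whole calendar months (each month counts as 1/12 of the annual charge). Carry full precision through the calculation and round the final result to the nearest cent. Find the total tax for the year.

$9003.75

1 Jan – 31 Mar 2014: 3 months at 0.45% → $343000 × 0.45% × 3/12 = $385.8750
1 Apr – 31 Dec 2014: 9 months at 3.35% → $343000 × 3.35% × 9/12 = $8617.8750
Total = $9003.7500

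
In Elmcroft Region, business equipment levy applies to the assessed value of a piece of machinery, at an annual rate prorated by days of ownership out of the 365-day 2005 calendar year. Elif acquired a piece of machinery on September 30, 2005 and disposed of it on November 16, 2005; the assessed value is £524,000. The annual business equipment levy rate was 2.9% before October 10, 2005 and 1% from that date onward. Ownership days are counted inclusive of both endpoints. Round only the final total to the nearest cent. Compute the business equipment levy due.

September 30 – October 9, 2005: 10 days at 2.9% → £524,000 × 2.9% × 10/365 = £416.3288
October 10 – November 16, 2005: 38 days at 1% → £524,000 × 1% × 38/365 = £545.5342
Total = £961.8630

£961.86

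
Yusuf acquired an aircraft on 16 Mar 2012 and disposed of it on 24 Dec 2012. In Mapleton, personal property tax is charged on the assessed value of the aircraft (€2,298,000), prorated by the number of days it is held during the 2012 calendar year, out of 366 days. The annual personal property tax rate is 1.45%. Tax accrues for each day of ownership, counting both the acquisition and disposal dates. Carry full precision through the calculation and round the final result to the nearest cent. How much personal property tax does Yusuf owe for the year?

Days held (16 Mar – 24 Dec 2012): 284 out of 366
Tax = €2,298,000 × 1.45% × 284/366 = €25,855.6393

€25,855.64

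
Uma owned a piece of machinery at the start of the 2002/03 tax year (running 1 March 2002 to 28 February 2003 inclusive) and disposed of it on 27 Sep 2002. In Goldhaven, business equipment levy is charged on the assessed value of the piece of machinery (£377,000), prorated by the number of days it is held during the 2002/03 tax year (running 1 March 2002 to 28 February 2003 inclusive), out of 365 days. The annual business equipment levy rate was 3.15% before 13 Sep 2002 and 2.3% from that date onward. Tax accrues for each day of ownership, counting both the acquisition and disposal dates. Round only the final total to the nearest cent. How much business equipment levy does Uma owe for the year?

1 Mar – 12 Sep 2002: 196 days at 3.15% → £377,000 × 3.15% × 196/365 = £6,376.9808
13 Sep – 27 Sep 2002: 15 days at 2.3% → £377,000 × 2.3% × 15/365 = £356.3425
Total = £6,733.3233

£6,733.32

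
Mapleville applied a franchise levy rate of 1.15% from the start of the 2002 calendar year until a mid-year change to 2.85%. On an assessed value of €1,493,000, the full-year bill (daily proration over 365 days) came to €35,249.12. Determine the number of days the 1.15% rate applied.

105 days

Let d = days at the first rate; then 365 − d days at the second rate.
€1,493,000 × [1.15%·d + 2.85%·(365−d)] / 365 = €35,249.12
Solving gives d = 105, so the new rate took effect on April 16, 2002.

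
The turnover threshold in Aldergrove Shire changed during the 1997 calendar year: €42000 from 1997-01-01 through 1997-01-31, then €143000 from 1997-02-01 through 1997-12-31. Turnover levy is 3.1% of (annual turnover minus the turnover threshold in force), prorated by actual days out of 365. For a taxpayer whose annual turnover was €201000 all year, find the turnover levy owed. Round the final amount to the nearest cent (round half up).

€2063.92

1997-01-01 to 1997-01-31: 31 days, exemption €42000 → (€201000 − €42000) × 3.1% × 31/365 = €418.6274
1997-02-01 to 1997-12-31: 334 days, exemption €143000 → (€201000 − €143000) × 3.1% × 334/365 = €1645.2932
Total = €2063.9205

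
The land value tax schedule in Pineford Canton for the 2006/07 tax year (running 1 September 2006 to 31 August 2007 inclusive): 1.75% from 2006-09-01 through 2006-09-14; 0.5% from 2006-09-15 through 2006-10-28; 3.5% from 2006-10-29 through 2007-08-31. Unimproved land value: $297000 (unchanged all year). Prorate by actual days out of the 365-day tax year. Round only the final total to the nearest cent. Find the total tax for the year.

2006-09-01 to 2006-09-14: 14 days at 1.75% → $297000 × 1.75% × 14/365 = $199.3562
2006-09-15 to 2006-10-28: 44 days at 0.5% → $297000 × 0.5% × 44/365 = $179.0137
2006-10-29 to 2007-08-31: 307 days at 3.5% → $297000 × 3.5% × 307/365 = $8743.1918
Total = $9121.5616

$9121.56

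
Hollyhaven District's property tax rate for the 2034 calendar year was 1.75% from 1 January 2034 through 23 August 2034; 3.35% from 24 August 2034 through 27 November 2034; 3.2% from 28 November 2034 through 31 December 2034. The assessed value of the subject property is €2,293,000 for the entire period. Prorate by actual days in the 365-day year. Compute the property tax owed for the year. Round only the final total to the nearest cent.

1 January – 23 August 2034: 235 days at 1.75% → €2,293,000 × 1.75% × 235/365 = €25,835.5137
24 August – 27 November 2034: 96 days at 3.35% → €2,293,000 × 3.35% × 96/365 = €20,203.5288
28 November – 31 December 2034: 34 days at 3.2% → €2,293,000 × 3.2% × 34/365 = €6,835.0247
Total = €52,874.0671

€52,874.07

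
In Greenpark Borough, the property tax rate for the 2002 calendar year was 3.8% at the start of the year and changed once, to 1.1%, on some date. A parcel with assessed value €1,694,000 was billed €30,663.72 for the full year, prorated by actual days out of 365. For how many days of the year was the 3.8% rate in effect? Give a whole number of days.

Let d = days at the first rate; then 365 − d days at the second rate.
€1,694,000 × [3.8%·d + 1.1%·(365−d)] / 365 = €30,663.72
Solving gives d = 96, so the new rate took effect on April 7, 2002.

96 days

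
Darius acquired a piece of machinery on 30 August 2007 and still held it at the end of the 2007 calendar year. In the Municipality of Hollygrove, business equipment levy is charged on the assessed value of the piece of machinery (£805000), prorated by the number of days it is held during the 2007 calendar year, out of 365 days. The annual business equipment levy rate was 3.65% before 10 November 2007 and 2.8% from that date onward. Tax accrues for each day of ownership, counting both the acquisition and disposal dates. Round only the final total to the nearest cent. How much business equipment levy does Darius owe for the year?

£9007.18

30 August – 9 November 2007: 72 days at 3.65% → £805000 × 3.65% × 72/365 = £5796.0000
10 November – 31 December 2007: 52 days at 2.8% → £805000 × 2.8% × 52/365 = £3211.1781
Total = £9007.1781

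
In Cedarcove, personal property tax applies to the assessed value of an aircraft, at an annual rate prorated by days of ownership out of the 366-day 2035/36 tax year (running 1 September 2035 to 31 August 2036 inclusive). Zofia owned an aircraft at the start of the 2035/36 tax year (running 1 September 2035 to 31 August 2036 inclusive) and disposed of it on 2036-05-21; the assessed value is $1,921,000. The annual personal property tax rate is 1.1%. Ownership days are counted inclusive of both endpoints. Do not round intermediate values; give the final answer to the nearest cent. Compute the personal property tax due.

$15,242.03

Days held (2035-09-01 to 2036-05-21): 264 out of 366
Tax = $1,921,000 × 1.1% × 264/366 = $15,242.0328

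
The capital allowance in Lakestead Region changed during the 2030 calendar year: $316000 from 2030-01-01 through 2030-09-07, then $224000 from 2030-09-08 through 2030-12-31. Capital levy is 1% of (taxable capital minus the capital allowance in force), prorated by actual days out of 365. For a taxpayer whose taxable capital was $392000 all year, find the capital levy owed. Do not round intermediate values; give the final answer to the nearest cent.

$1049.86

2030-01-01 to 2030-09-07: 250 days, exemption $316000 → ($392000 − $316000) × 1% × 250/365 = $520.5479
2030-09-08 to 2030-12-31: 115 days, exemption $224000 → ($392000 − $224000) × 1% × 115/365 = $529.3151
Total = $1049.8630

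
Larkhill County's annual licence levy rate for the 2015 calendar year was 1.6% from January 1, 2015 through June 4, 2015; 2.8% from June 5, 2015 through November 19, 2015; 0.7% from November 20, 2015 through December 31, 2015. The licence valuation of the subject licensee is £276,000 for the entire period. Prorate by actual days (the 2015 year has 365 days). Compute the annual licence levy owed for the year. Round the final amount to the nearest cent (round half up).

£5,654.60

January 1 – June 4, 2015: 155 days at 1.6% → £276,000 × 1.6% × 155/365 = £1,875.2877
June 5 – November 19, 2015: 168 days at 2.8% → £276,000 × 2.8% × 168/365 = £3,556.9973
November 20 – December 31, 2015: 42 days at 0.7% → £276,000 × 0.7% × 42/365 = £222.3123
Total = £5,654.5973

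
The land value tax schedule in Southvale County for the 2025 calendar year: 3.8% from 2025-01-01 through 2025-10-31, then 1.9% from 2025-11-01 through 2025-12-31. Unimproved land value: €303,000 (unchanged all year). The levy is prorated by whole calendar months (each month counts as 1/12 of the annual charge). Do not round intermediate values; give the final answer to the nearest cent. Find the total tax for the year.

2025-01-01 to 2025-10-31: 10 months at 3.8% → €303,000 × 3.8% × 10/12 = €9,595.0000
2025-11-01 to 2025-12-31: 2 months at 1.9% → €303,000 × 1.9% × 2/12 = €959.5000
Total = €10,554.5000

€10,554.50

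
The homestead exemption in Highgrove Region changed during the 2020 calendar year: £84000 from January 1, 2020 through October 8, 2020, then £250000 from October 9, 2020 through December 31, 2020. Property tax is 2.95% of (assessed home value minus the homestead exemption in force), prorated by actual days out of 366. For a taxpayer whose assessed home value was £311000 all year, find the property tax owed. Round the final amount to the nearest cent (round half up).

£5572.60

January 1 – October 8, 2020: 282 days, exemption £84000 → (£311000 − £84000) × 2.95% × 282/366 = £5159.5984
October 9 – December 31, 2020: 84 days, exemption £250000 → (£311000 − £250000) × 2.95% × 84/366 = £413.0000
Total = £5572.5984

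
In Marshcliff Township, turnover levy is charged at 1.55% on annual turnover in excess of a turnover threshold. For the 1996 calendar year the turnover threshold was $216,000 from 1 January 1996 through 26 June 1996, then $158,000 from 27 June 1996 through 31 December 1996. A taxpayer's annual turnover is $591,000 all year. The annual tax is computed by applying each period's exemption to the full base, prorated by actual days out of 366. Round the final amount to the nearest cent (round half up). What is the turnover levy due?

$6,274.28

1 January – 26 June 1996: 178 days, exemption $216,000 → ($591,000 − $216,000) × 1.55% × 178/366 = $2,826.8443
27 June – 31 December 1996: 188 days, exemption $158,000 → ($591,000 − $158,000) × 1.55% × 188/366 = $3,447.4372
Total = $6,274.2814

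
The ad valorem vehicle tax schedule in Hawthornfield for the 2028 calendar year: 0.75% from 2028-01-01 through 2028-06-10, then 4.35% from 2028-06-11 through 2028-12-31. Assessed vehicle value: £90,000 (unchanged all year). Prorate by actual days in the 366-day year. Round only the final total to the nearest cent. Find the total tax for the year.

2028-01-01 to 2028-06-10: 162 days at 0.75% → £90,000 × 0.75% × 162/366 = £298.7705
2028-06-11 to 2028-12-31: 204 days at 4.35% → £90,000 × 4.35% × 204/366 = £2,182.1311
Total = £2,480.9016

£2,480.90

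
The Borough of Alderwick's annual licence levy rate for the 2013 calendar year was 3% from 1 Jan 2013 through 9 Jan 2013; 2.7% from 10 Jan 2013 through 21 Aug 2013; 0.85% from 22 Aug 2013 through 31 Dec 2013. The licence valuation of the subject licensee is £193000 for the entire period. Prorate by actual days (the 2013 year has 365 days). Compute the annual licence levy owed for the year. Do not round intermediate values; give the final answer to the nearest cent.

£3934.03

1 Jan – 9 Jan 2013: 9 days at 3% → £193000 × 3% × 9/365 = £142.7671
10 Jan – 21 Aug 2013: 224 days at 2.7% → £193000 × 2.7% × 224/365 = £3197.9836
22 Aug – 31 Dec 2013: 132 days at 0.85% → £193000 × 0.85% × 132/365 = £593.2767
Total = £3934.0274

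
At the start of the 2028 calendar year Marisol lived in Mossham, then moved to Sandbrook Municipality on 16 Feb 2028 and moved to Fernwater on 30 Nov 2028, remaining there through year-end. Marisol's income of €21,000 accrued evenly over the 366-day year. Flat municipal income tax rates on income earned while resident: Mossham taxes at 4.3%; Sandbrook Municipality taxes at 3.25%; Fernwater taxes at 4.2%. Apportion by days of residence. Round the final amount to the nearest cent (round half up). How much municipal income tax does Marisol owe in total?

Mossham, 1 Jan – 15 Feb 2028: 46 days → €21,000 × 4.3% × 46/366 = €113.4918
Sandbrook Municipality, 16 Feb – 29 Nov 2028: 288 days → €21,000 × 3.25% × 288/366 = €537.0492
Fernwater, 30 Nov – 31 Dec 2028: 32 days → €21,000 × 4.2% × 32/366 = €77.1148
Total = €727.6557

€727.66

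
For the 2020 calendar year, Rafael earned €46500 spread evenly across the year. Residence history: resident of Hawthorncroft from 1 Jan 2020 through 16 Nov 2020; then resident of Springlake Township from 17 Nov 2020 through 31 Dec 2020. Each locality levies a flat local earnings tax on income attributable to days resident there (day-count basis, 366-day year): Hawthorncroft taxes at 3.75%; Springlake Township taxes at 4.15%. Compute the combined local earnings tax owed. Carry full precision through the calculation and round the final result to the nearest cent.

€1766.62

Hawthorncroft, 1 Jan – 16 Nov 2020: 321 days → €46500 × 3.75% × 321/366 = €1529.3545
Springlake Township, 17 Nov – 31 Dec 2020: 45 days → €46500 × 4.15% × 45/366 = €237.2643
Total = €1766.6189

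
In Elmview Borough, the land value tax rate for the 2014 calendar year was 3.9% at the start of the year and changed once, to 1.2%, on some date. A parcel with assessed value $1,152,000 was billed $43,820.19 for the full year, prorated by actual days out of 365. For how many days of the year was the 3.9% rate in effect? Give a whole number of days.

352 days

Let d = days at the first rate; then 365 − d days at the second rate.
$1,152,000 × [3.9%·d + 1.2%·(365−d)] / 365 = $43,820.19
Solving gives d = 352, so the new rate took effect on December 19, 2014.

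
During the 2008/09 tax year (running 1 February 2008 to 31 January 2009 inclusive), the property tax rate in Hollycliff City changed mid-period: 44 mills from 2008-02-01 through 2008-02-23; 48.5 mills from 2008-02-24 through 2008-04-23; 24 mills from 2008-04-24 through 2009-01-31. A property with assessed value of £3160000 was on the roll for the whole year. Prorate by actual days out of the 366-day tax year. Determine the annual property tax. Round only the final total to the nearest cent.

2008-02-01 to 2008-02-23: 23 days at 44 mills → £3160000 × 4.4% × 23/366 = £8737.4863
2008-02-24 to 2008-04-23: 60 days at 48.5 mills → £3160000 × 4.85% × 60/366 = £25124.5902
2008-04-24 to 2009-01-31: 283 days at 24 mills → £3160000 × 2.4% × 283/366 = £58641.3115
Total = £92503.3880

£92503.39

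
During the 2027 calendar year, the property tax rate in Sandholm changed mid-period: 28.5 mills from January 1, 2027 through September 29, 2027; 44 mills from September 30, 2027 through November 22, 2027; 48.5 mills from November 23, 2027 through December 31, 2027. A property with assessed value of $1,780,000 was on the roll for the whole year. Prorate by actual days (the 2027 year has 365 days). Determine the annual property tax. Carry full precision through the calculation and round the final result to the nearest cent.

January 1 – September 29, 2027: 272 days at 28.5 mills → $1,780,000 × 2.85% × 272/365 = $37,804.2740
September 30 – November 22, 2027: 54 days at 44 mills → $1,780,000 × 4.4% × 54/365 = $11,587.0685
November 23 – December 31, 2027: 39 days at 48.5 mills → $1,780,000 × 4.85% × 39/365 = $9,224.3014
Total = $58,615.6438

$58,615.64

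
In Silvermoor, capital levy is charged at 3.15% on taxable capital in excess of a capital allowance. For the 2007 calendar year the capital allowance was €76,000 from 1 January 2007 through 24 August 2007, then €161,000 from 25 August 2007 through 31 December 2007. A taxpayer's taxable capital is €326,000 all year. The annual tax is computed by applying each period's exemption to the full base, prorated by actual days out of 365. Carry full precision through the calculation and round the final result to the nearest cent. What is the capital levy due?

1 January – 24 August 2007: 236 days, exemption €76,000 → (€326,000 − €76,000) × 3.15% × 236/365 = €5,091.7808
25 August – 31 December 2007: 129 days, exemption €161,000 → (€326,000 − €161,000) × 3.15% × 129/365 = €1,836.9247
Total = €6,928.7055

€6,928.71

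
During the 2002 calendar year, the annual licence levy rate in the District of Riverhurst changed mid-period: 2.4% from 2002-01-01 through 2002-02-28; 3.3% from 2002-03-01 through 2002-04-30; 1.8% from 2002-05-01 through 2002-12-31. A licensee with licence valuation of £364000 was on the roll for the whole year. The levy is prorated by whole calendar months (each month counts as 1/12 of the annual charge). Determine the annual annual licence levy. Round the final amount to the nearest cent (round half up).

2002-01-01 to 2002-02-28: 2 months at 2.4% → £364000 × 2.4% × 2/12 = £1456.0000
2002-03-01 to 2002-04-30: 2 months at 3.3% → £364000 × 3.3% × 2/12 = £2002.0000
2002-05-01 to 2002-12-31: 8 months at 1.8% → £364000 × 1.8% × 8/12 = £4368.0000
Total = £7826.0000

£7826.00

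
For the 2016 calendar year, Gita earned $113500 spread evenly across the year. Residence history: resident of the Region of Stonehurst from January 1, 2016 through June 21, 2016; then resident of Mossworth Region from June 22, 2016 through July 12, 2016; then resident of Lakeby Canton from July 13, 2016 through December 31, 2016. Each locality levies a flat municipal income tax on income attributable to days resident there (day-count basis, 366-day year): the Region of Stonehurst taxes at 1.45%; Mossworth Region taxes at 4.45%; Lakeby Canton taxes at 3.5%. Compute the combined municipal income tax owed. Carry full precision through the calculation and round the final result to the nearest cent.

The Region of Stonehurst, January 1 – June 21, 2016: 173 days → $113500 × 1.45% × 173/366 = $777.9092
Mossworth Region, June 22 – July 12, 2016: 21 days → $113500 × 4.45% × 21/366 = $289.7971
Lakeby Canton, July 13 – December 31, 2016: 172 days → $113500 × 3.5% × 172/366 = $1866.8579
Total = $2934.5642

$2934.56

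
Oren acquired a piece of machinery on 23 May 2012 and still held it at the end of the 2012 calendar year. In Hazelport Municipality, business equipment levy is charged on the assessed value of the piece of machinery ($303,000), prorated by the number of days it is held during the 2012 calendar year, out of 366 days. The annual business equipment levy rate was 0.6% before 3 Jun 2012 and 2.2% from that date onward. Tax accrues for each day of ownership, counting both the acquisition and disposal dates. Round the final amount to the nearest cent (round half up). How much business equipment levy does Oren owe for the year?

23 May – 2 Jun 2012: 11 days at 0.6% → $303,000 × 0.6% × 11/366 = $54.6393
3 Jun – 31 Dec 2012: 212 days at 2.2% → $303,000 × 2.2% × 212/366 = $3,861.1803
Total = $3,915.8197

$3,915.82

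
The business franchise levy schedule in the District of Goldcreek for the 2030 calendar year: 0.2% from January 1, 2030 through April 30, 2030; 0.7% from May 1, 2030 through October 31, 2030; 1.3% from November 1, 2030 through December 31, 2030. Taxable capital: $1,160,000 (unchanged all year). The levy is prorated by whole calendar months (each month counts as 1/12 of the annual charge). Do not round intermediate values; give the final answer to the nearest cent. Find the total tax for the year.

$7,346.67

January 1 – April 30, 2030: 4 months at 0.2% → $1,160,000 × 0.2% × 4/12 = $773.3333
May 1 – October 31, 2030: 6 months at 0.7% → $1,160,000 × 0.7% × 6/12 = $4,060.0000
November 1 – December 31, 2030: 2 months at 1.3% → $1,160,000 × 1.3% × 2/12 = $2,513.3333
Total = $7,346.6667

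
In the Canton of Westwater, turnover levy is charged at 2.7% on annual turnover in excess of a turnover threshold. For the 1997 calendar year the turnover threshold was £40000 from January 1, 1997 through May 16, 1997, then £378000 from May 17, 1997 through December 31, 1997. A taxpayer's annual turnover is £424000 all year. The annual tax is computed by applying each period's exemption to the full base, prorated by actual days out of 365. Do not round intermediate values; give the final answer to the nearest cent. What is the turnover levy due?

£4642.37

January 1 – May 16, 1997: 136 days, exemption £40000 → (£424000 − £40000) × 2.7% × 136/365 = £3863.1452
May 17 – December 31, 1997: 229 days, exemption £378000 → (£424000 − £378000) × 2.7% × 229/365 = £779.2274
Total = £4642.3726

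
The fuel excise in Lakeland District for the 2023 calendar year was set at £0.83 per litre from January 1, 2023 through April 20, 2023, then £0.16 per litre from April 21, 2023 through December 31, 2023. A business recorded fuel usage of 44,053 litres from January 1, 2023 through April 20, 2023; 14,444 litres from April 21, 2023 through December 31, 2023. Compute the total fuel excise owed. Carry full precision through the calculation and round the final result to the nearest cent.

January 1 – April 20, 2023: 44,053 litres at £0.83/litre → £36,563.99
April 21 – December 31, 2023: 14,444 litres at £0.16/litre → £2,311.04

£38,875.03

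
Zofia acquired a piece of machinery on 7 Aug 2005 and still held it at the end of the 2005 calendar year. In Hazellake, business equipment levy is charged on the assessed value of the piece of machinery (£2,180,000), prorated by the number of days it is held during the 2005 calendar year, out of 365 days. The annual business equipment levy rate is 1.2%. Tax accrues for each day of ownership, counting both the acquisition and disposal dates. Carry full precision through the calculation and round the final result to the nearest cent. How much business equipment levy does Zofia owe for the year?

£10,535.67

Days held (7 Aug – 31 Dec 2005): 147 out of 365
Tax = £2,180,000 × 1.2% × 147/365 = £10,535.6712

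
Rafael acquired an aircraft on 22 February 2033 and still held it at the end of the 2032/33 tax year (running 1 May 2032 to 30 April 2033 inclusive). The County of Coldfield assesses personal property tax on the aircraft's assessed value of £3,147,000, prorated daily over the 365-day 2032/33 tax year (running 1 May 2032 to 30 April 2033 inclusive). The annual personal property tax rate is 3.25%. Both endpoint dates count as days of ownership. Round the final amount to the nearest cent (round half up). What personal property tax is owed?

£19,054.44

Days held (22 February – 30 April 2033): 68 out of 365
Tax = £3,147,000 × 3.25% × 68/365 = £19,054.4384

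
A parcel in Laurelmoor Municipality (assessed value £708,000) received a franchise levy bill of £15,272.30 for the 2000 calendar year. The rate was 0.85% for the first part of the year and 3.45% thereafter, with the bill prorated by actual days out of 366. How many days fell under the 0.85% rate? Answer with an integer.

182 days

Let d = days at the first rate; then 366 − d days at the second rate.
£708,000 × [0.85%·d + 3.45%·(366−d)] / 366 = £15,272.30
Solving gives d = 182, so the new rate took effect on July 1, 2000.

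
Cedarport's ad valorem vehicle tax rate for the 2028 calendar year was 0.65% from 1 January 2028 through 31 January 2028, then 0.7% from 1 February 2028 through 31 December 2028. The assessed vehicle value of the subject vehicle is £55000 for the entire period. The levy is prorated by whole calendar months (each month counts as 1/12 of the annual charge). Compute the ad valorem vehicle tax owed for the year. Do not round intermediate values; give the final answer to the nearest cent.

£382.71

1 January – 31 January 2028: 1 month at 0.65% → £55000 × 0.65% × 1/12 = £29.7917
1 February – 31 December 2028: 11 months at 0.7% → £55000 × 0.7% × 11/12 = £352.9167
Total = £382.7083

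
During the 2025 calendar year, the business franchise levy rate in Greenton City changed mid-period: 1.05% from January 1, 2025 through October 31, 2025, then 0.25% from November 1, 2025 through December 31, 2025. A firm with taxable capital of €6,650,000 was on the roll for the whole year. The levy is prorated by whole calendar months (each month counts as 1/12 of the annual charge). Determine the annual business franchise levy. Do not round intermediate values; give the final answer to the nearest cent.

January 1 – October 31, 2025: 10 months at 1.05% → €6,650,000 × 1.05% × 10/12 = €58,187.5000
November 1 – December 31, 2025: 2 months at 0.25% → €6,650,000 × 0.25% × 2/12 = €2,770.8333
Total = €60,958.3333

€60,958.33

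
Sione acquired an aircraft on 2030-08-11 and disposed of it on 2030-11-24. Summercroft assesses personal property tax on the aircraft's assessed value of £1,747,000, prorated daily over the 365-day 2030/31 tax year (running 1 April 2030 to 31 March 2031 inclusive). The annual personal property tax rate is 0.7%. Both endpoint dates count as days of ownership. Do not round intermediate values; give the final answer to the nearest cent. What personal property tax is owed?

£3,551.44

Days held (2030-08-11 to 2030-11-24): 106 out of 365
Tax = £1,747,000 × 0.7% × 106/365 = £3,551.4356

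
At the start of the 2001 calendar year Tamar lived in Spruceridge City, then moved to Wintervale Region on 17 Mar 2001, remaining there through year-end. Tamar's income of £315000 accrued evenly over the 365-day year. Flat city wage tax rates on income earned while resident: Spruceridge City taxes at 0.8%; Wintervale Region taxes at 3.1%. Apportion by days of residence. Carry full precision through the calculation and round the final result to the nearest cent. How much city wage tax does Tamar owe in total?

Spruceridge City, 1 Jan – 16 Mar 2001: 75 days → £315000 × 0.8% × 75/365 = £517.8082
Wintervale Region, 17 Mar – 31 Dec 2001: 290 days → £315000 × 3.1% × 290/365 = £7758.4932
Total = £8276.3014

£8276.30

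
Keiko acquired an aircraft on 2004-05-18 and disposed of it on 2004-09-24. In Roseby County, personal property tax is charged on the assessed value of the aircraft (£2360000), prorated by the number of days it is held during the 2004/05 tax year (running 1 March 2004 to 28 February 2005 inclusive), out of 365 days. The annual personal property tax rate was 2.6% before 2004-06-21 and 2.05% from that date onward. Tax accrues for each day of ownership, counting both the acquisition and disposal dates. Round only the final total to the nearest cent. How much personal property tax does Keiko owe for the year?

2004-05-18 to 2004-06-20: 34 days at 2.6% → £2360000 × 2.6% × 34/365 = £5715.7260
2004-06-21 to 2004-09-24: 96 days at 2.05% → £2360000 × 2.05% × 96/365 = £12724.6027
Total = £18440.3288

£18440.33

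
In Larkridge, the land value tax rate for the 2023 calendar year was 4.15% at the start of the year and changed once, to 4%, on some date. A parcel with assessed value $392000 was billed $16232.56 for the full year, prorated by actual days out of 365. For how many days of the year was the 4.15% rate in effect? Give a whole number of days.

343 days

Let d = days at the first rate; then 365 − d days at the second rate.
$392000 × [4.15%·d + 4%·(365−d)] / 365 = $16232.56
Solving gives d = 343, so the new rate took effect on 10 December 2023.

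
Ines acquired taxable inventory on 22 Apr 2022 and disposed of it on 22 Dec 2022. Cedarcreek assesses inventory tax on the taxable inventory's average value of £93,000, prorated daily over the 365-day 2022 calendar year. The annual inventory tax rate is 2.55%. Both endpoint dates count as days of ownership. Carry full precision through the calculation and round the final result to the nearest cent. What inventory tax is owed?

£1,591.83

Days held (22 Apr – 22 Dec 2022): 245 out of 365
Tax = £93,000 × 2.55% × 245/365 = £1,591.8288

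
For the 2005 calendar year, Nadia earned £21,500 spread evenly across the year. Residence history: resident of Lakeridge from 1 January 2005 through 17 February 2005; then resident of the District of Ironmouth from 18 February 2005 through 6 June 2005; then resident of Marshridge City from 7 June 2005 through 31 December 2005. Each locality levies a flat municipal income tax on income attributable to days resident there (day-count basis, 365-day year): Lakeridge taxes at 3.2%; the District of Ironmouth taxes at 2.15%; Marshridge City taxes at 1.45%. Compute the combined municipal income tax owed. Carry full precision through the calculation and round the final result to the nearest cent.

£406.17

Lakeridge, 1 January – 17 February 2005: 48 days → £21,500 × 3.2% × 48/365 = £90.4767
The District of Ironmouth, 18 February – 6 June 2005: 109 days → £21,500 × 2.15% × 109/365 = £138.0418
Marshridge City, 7 June – 31 December 2005: 208 days → £21,500 × 1.45% × 208/365 = £177.6548
Total = £406.1733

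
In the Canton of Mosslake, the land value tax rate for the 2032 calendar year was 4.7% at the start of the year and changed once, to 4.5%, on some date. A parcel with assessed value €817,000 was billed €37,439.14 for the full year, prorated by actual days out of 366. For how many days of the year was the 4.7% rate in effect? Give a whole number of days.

151 days

Let d = days at the first rate; then 366 − d days at the second rate.
€817,000 × [4.7%·d + 4.5%·(366−d)] / 366 = €37,439.14
Solving gives d = 151, so the new rate took effect on 31 May 2032.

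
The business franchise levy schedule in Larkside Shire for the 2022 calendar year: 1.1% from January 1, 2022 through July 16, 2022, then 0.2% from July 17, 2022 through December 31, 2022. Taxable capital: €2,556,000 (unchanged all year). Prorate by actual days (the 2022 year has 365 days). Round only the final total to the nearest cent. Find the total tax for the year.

January 1 – July 16, 2022: 197 days at 1.1% → €2,556,000 × 1.1% × 197/365 = €15,174.9370
July 17 – December 31, 2022: 168 days at 0.2% → €2,556,000 × 0.2% × 168/365 = €2,352.9205
Total = €17,527.8575

€17,527.86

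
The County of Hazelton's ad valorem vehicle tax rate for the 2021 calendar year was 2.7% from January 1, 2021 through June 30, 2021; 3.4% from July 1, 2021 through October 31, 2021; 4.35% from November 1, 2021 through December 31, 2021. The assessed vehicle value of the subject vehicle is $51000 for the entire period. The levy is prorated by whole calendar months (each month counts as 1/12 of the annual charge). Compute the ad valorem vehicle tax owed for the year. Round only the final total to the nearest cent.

$1636.25

January 1 – June 30, 2021: 6 months at 2.7% → $51000 × 2.7% × 6/12 = $688.5000
July 1 – October 31, 2021: 4 months at 3.4% → $51000 × 3.4% × 4/12 = $578.0000
November 1 – December 31, 2021: 2 months at 4.35% → $51000 × 4.35% × 2/12 = $369.7500
Total = $1636.2500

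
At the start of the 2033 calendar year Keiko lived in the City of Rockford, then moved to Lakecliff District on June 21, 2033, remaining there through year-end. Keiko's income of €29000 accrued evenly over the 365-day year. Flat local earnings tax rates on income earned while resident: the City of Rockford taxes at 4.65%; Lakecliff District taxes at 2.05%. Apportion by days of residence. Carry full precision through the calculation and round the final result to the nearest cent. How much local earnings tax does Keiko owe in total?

€947.74

The City of Rockford, January 1 – June 20, 2033: 171 days → €29000 × 4.65% × 171/365 = €631.7630
Lakecliff District, June 21 – December 31, 2033: 194 days → €29000 × 2.05% × 194/365 = €315.9808
Total = €947.7438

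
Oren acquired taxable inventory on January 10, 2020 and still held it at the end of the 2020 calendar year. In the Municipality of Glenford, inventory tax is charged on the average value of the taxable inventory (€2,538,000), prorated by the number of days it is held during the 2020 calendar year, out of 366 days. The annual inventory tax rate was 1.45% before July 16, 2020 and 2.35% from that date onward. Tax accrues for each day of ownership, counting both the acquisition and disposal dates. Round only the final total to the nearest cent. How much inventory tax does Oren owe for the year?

€46,443.32

January 10 – July 15, 2020: 188 days at 1.45% → €2,538,000 × 1.45% × 188/366 = €18,903.2459
July 16 – December 31, 2020: 169 days at 2.35% → €2,538,000 × 2.35% × 169/366 = €27,540.0738
Total = €46,443.3197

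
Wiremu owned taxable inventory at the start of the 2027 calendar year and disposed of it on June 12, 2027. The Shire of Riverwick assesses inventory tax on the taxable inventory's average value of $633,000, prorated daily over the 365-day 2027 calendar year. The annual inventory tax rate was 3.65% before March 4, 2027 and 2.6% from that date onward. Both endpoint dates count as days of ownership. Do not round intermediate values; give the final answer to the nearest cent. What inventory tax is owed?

$8,478.73

January 1 – March 3, 2027: 62 days at 3.65% → $633,000 × 3.65% × 62/365 = $3,924.6000
March 4 – June 12, 2027: 101 days at 2.6% → $633,000 × 2.6% × 101/365 = $4,554.1315
Total = $8,478.7315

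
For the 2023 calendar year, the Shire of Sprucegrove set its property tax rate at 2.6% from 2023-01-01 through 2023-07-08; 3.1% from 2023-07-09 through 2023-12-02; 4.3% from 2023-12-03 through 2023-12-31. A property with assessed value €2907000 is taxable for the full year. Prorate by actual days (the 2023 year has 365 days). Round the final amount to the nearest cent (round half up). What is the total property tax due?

€85362.26

2023-01-01 to 2023-07-08: 189 days at 2.6% → €2907000 × 2.6% × 189/365 = €39136.9808
2023-07-09 to 2023-12-02: 147 days at 3.1% → €2907000 × 3.1% × 147/365 = €36293.6959
2023-12-03 to 2023-12-31: 29 days at 4.3% → €2907000 × 4.3% × 29/365 = €9931.5863
Total = €85362.2630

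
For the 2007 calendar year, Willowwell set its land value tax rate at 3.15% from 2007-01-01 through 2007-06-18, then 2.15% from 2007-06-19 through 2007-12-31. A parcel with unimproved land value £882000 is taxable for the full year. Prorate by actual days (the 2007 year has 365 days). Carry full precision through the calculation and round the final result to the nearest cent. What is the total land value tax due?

2007-01-01 to 2007-06-18: 169 days at 3.15% → £882000 × 3.15% × 169/365 = £12863.9096
2007-06-19 to 2007-12-31: 196 days at 2.15% → £882000 × 2.15% × 196/365 = £10182.8712
Total = £23046.7808

£23046.78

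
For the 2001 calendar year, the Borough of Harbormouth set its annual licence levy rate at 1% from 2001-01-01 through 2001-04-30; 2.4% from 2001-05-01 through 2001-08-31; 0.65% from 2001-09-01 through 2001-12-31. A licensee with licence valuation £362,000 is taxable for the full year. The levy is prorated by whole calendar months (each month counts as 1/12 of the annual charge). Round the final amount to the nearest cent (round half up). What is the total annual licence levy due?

2001-01-01 to 2001-04-30: 4 months at 1% → £362,000 × 1% × 4/12 = £1,206.6667
2001-05-01 to 2001-08-31: 4 months at 2.4% → £362,000 × 2.4% × 4/12 = £2,896.0000
2001-09-01 to 2001-12-31: 4 months at 0.65% → £362,000 × 0.65% × 4/12 = £784.3333
Total = £4,887.0000

£4,887.00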